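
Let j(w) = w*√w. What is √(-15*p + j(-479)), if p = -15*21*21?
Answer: √(99225 - 479*I*√479) ≈ 315.44 - 16.617*I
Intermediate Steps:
j(w) = w^(3/2)
p = -6615 (p = -315*21 = -6615)
√(-15*p + j(-479)) = √(-15*(-6615) + (-479)^(3/2)) = √(99225 - 479*I*√479)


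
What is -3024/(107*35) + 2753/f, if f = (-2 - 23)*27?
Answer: -352891/72225 ≈ -4.8860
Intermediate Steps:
f = -675 (f = -25*27 = -675)
-3024/(107*35) + 2753/f = -3024/(107*35) + 2753/(-675) = -3024/3745 + 2753*(-1/675) = -3024*1/3745 - 2753/675 = -432/535 - 2753/675 = -352891/72225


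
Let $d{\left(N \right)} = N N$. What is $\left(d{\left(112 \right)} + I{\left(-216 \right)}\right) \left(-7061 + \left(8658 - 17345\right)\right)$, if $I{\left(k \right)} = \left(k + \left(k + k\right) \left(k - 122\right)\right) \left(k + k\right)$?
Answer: $991699685888$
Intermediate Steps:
$d{\left(N \right)} = N^{2}$
$I{\left(k \right)} = 2 k \left(k + 2 k \left(-122 + k\right)\right)$ ($I{\left(k \right)} = \left(k + 2 k \left(-122 + k\right)\right) 2 k = 2 k \left(k + 2 k \left(-122 + k\right)\right)$)
$\left(d{\left(112 \right)} + I{\left(-216 \right)}\right) \left(-7061 + \left(8658 - 17345\right)\right) = \left(112^{2} + \left(-216\right)^{2} \left(-486 + 4 \left(-216\right)\right)\right) \left(-7061 + \left(8658 - 17345\right)\right) = \left(12544 + 46656 \left(-486 - 864\right)\right) \left(-7061 - 8687\right) = \left(12544 + 46656 \left(-1350\right)\right) \left(-15748\right) = \left(12544 - 62985600\right) \left(-15748\right) = \left(-62973056\right) \left(-15748\right) = 991699685888$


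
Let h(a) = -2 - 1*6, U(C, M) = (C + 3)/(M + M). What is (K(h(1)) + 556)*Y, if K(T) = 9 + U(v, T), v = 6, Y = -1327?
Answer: -11984137/16 ≈ -7.4901e+5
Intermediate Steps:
U(C, M) = (3 + C)/(2*M) (U(C, M) = (3 + C)/((2*M)) = (3 + C)*(1/(2*M)) = (3 + C)/(2*M))
h(a) = -8 (h(a) = -2 - 6 = -8)
K(T) = 9 + 9/(2*T) (K(T) = 9 + (3 + 6)/(2*T) = 9 + (½)*9/T = 9 + 9/(2*T))
(K(h(1)) + 556)*Y = ((9 + (9/2)/(-8)) + 556)*(-1327) = ((9 + (9/2)*(-⅛)) + 556)*(-1327) = ((9 - 9/16) + 556)*(-1327) = (135/16 + 556)*(-1327) = (9031/16)*(-1327) = -11984137/16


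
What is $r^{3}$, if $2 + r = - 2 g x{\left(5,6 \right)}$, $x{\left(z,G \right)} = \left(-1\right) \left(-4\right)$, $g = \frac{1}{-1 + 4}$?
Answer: $- \frac{2744}{27} \approx -101.63$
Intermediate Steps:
$g = \frac{1}{3} \approx 0.33333$
$x{\left(z,G \right)} = 4$
$r = - \frac{14}{3}$ ($r = -2 + \left(-2\right) \frac{1}{3} \cdot 4 = -2 - \frac{8}{3} = - \frac{14}{3} \approx -4.6667$)
$r^{3} = \left(- \frac{14}{3}\right)^{3} = - \frac{2744}{27}$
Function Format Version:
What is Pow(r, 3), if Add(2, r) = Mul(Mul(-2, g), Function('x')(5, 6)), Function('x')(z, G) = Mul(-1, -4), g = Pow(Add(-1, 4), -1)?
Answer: Rational(-2744, 27) ≈ -101.63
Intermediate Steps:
g = Rational(1, 3) (g = Pow(3, -1) = Rational(1, 3) ≈ 0.33333)
Function('x')(z, G) = 4
r = Rational(-14, 3) (r = Add(-2, Mul(Mul(-2, Rational(1, 3)), 4)) = Add(-2, Mul(Rational(-2, 3), 4)) = Add(-2, Rational(-8, 3)) = Rational(-14, 3) ≈ -4.6667)
Pow(r, 3) = Pow(Rational(-14, 3), 3) = Rational(-2744, 27)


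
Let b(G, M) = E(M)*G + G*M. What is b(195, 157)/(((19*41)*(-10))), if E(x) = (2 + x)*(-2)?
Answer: 6279/1558 ≈ 4.0302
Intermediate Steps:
E(x) = -4 - 2*x
b(G, M) = G*M + G*(-4 - 2*M) (b(G, M) = (-4 - 2*M)*G + G*M = G*(-4 - 2*M) + G*M = G*M + G*(-4 - 2*M))
b(195, 157)/(((19*41)*(-10))) = (195*(-4 - 1*157))/(((19*41)*(-10))) = (195*(-4 - 157))/((779*(-10))) = (195*(-161))/(-7790) = -31395*(-1/7790) = 6279/1558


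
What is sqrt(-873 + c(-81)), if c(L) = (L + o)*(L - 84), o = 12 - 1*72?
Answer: 6*sqrt(622) ≈ 149.64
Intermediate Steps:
o = -60 (o = 12 - 72 = -60)
c(L) = (-84 + L)*(-60 + L) (c(L) = (L - 60)*(L - 84) = (-60 + L)*(-84 + L) = (-84 + L)*(-60 + L))
sqrt(-873 + c(-81)) = sqrt(-873 + (5040 + (-81)**2 - 144*(-81))) = sqrt(-873 + (5040 + 6561 + 11664)) = sqrt(-873 + 23265) = sqrt(22392) = 6*sqrt(622)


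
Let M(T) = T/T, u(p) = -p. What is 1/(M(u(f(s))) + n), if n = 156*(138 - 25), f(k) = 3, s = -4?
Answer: 1/17629 ≈ 5.6725e-5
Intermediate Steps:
M(T) = 1
n = 17628 (n = 156*113 = 17628)
1/(M(u(f(s))) + n) = 1/(1 + 17628) = 1/17629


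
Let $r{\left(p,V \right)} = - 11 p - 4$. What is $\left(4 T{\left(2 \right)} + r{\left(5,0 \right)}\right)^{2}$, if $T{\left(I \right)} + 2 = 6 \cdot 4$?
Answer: $841$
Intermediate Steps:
$r{\left(p,V \right)} = -4 - 11 p$
$T{\left(I \right)} = 22$ ($T{\left(I \right)} = -2 + 6 \cdot 4 = -2 + 24 = 22$)
$\left(4 T{\left(2 \right)} + r{\left(5,0 \right)}\right)^{2} = \left(4 \cdot 22 - 59\right)^{2} = \left(88 - 59\right)^{2} = 29^{2} = 841$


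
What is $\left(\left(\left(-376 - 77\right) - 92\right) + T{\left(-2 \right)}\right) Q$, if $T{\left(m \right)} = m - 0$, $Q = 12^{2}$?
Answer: $-78768$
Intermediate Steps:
$Q = 144$
$T{\left(m \right)} = m$ ($T{\left(m \right)} = m + 0 = m$)
$\left(\left(\left(-376 - 77\right) - 92\right) + T{\left(-2 \right)}\right) Q = \left(\left(\left(-376 - 77\right) - 92\right) - 2\right) 144 = \left(\left(-453 - 92\right) - 2\right) 144 = \left(-545 - 2\right) 144 = \left(-547\right) 144 = -78768$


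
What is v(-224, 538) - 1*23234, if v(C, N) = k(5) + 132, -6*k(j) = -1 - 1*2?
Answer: -46203/2 ≈ -23102.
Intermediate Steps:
k(j) = 1/2 (k(j) = -(-1 - 1*2)/6 = -(-1 - 2)/6 = -1/6*(-3) = 1/2)
v(C, N) = 265/2 (v(C, N) = 1/2 + 132 = 265/2)
v(-224, 538) - 1*23234 = 265/2 - 1*23234 = 265/2 - 23234 = -46203/2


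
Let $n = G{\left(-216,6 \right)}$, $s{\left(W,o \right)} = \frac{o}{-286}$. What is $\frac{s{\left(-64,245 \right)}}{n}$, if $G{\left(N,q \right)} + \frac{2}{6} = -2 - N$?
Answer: $- \frac{735}{183326} \approx -0.0040093$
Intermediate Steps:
$G{\left(N,q \right)} = - \frac{7}{3} - N$ ($G{\left(N,q \right)} = - \frac{1}{3} - \left(2 + N\right) = - \frac{7}{3} - N$)
$s{\left(W,o \right)} = - \frac{o}{286}$ ($s{\left(W,o \right)} = o \left(- \frac{1}{286}\right) = - \frac{o}{286}$)
$n = \frac{641}{3}$ ($n = - \frac{7}{3} - -216 = - \frac{7}{3} + 216 = \frac{641}{3} \approx 213.67$)
$\frac{s{\left(-64,245 \right)}}{n} = \frac{\left(- \frac{1}{286}\right) 245}{\frac{641}{3}} = \left(- \frac{245}{286}\right) \frac{3}{641} = - \frac{735}{183326}$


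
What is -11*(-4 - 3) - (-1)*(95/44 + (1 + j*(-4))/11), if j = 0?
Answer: 317/4 ≈ 79.250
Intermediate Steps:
-11*(-4 - 3) - (-1)*(95/44 + (1 + j*(-4))/11) = -11*(-4 - 3) - (-1)*(95/44 + (1 + 0*(-4))/11) = -11*(-7) - (-1)*(95*(1/44) + (1 + 0)*(1/11)) = 77 - (-1)*(95/44 + 1*(1/11)) = 77 - (-1)*(95/44 + 1/11) = 77 - (-1)*9/4 = 77 - 1*(-9/4) = 77 + 9/4 = 317/4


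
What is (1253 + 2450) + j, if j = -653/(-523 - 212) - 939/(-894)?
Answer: 811492739/219030 ≈ 3704.9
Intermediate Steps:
j = 424649/219030 (j = -653/(-735) - 939*(-1/894) = -653*(-1/735) + 313/298 = 653/735 + 313/298 = 424649/219030 ≈ 1.9388)
(1253 + 2450) + j = (1253 + 2450) + 424649/219030 = 3703 + 424649/219030 = 811492739/219030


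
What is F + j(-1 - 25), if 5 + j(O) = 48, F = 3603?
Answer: 3646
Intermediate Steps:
j(O) = 43 (j(O) = -5 + 48 = 43)
F + j(-1 - 25) = 3603 + 43 = 3646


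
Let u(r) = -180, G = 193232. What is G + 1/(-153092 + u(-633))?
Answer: 29617055103/153272 ≈ 1.9323e+5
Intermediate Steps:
G + 1/(-153092 + u(-633)) = 193232 + 1/(-153092 - 180) = 193232 + 1/(-153272) = 193232 - 1/153272 = 29617055103/153272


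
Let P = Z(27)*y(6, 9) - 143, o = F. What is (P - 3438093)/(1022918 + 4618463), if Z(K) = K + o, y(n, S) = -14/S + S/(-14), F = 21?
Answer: -72205172/118469001 ≈ -0.60949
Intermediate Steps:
o = 21
y(n, S) = -14/S - S/14 (y(n, S) = -14/S + S*(-1/14) = -14/S - S/14)
Z(K) = 21 + K (Z(K) = K + 21 = 21 + K)
P = -5219/21 (P = (21 + 27)*(-14/9 - 1/14*9) - 143 = 48*(-14*⅑ - 9/14) - 143 = 48*(-14/9 - 9/14) - 143 = 48*(-277/126) - 143 = -2216/21 - 143 = -5219/21 ≈ -248.52)
(P - 3438093)/(1022918 + 4618463) = (-5219/21 - 3438093)/(1022918 + 4618463) = -72205172/21/5641381 = -72205172/21*1/5641381 = -72205172/118469001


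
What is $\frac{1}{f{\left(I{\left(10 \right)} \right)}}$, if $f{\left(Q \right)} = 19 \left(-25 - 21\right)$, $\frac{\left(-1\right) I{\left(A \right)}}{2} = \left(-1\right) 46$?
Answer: $- \frac{1}{874} \approx -0.0011442$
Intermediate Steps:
$I{\left(A \right)} = 92$ ($I{\left(A \right)} = - 2 \left(\left(-1\right) 46\right) = \left(-2\right) \left(-46\right) = 92$)
$f{\left(Q \right)} = -874$ ($f{\left(Q \right)} = 19 \left(-46\right) = -874$)
$\frac{1}{f{\left(I{\left(10 \right)} \right)}} = \frac{1}{-874} = - \frac{1}{874}$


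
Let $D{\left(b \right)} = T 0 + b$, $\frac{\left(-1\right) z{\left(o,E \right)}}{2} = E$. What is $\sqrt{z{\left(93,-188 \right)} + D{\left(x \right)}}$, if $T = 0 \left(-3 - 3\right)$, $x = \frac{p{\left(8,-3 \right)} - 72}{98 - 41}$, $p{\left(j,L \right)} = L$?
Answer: $\frac{3 \sqrt{15029}}{19} \approx 19.357$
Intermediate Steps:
$z{\left(o,E \right)} = - 2 E$
$x = - \frac{25}{19}$ ($x = \frac{-3 - 72}{98 - 41} = - \frac{75}{57} = \left(-75\right) \frac{1}{57} = - \frac{25}{19} \approx -1.3158$)
$T = 0$ ($T = 0 \left(-6\right) = 0$)
$D{\left(b \right)} = b$ ($D{\left(b \right)} = 0 \cdot 0 + b = 0 + b = b$)
$\sqrt{z{\left(93,-188 \right)} + D{\left(x \right)}} = \sqrt{\left(-2\right) \left(-188\right) - \frac{25}{19}} = \sqrt{376 - \frac{25}{19}} = \sqrt{\frac{7119}{19}} = \frac{3 \sqrt{15029}}{19}$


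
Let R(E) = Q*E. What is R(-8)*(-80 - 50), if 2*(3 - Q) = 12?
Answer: -3120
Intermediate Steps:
Q = -3 (Q = 3 - ½*12 = 3 - 6 = -3)
R(E) = -3*E
R(-8)*(-80 - 50) = (-3*(-8))*(-80 - 50) = 24*(-130) = -3120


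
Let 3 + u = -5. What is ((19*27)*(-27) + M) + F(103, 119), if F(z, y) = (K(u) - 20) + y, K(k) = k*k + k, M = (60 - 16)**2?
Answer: -11760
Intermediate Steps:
M = 1936 (M = 44**2 = 1936)
u = -8 (u = -3 - 5 = -8)
K(k) = k + k**2 (K(k) = k**2 + k = k + k**2)
F(z, y) = 36 + y (F(z, y) = (-8*(1 - 8) - 20) + y = (-8*(-7) - 20) + y = (56 - 20) + y = 36 + y)
((19*27)*(-27) + M) + F(103, 119) = ((19*27)*(-27) + 1936) + (36 + 119) = (513*(-27) + 1936) + 155 = (-13851 + 1936) + 155 = -11915 + 155 = -11760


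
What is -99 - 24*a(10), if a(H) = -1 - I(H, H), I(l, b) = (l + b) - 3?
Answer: 333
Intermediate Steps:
I(l, b) = -3 + b + l (I(l, b) = (b + l) - 3 = -3 + b + l)
a(H) = 2 - 2*H (a(H) = -1 - (-3 + H + H) = -1 - (-3 + 2*H) = -1 + (3 - 2*H) = 2 - 2*H)
-99 - 24*a(10) = -99 - 24*(2 - 2*10) = -99 - 24*(2 - 20) = -99 - 24*(-18) = -99 + 432 = 333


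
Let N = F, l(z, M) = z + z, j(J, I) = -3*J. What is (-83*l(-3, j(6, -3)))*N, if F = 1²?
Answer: 498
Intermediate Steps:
F = 1
l(z, M) = 2*z
N = 1
(-83*l(-3, j(6, -3)))*N = -166*(-3)*1 = -83*(-6)*1 = 498*1 = 498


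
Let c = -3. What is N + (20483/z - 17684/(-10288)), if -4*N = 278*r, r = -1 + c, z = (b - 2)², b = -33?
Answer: 933992601/3150700 ≈ 296.44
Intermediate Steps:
z = 1225 (z = (-33 - 2)² = (-35)² = 1225)
r = -4 (r = -1 - 3 = -4)
N = 278 (N = -139*(-4)/2 = -¼*(-1112) = 278)
N + (20483/z - 17684/(-10288)) = 278 + (20483/1225 - 17684/(-10288)) = 278 + (20483*(1/1225) - 17684*(-1/10288)) = 278 + (20483/1225 + 4421/2572) = 278 + 58098001/3150700 = 933992601/3150700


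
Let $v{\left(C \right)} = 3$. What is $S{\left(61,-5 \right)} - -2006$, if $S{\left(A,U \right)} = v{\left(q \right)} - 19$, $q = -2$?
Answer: $1990$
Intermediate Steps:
$S{\left(A,U \right)} = -16$ ($S{\left(A,U \right)} = 3 - 19 = -16$)
$S{\left(61,-5 \right)} - -2006 = -16 - -2006 = -16 + 2006 = 1990$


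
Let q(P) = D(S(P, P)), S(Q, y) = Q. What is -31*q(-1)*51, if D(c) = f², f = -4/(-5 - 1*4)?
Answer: -8432/27 ≈ -312.30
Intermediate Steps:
f = 4/9 (f = -4/(-5 - 4) = -4/(-9) = -4*(-⅑) = 4/9 ≈ 0.44444)
D(c) = 16/81 (D(c) = (4/9)² = 16/81)
q(P) = 16/81
-31*q(-1)*51 = -31*16/81*51 = -496/81*51 = -8432/27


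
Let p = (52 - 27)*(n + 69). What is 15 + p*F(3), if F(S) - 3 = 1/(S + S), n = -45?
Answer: 1915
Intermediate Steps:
F(S) = 3 + 1/(2*S) (F(S) = 3 + 1/(S + S) = 3 + 1/(2*S))
p = 600 (p = (52 - 27)*(-45 + 69) = 25*24 = 600)
15 + p*F(3) = 15 + 600*(3 + (1/2)/3) = 15 + 600*(3 + (1/2)*(1/3)) = 15 + 600*(3 + 1/6) = 15 + 600*(19/6) = 15 + 1900 = 1915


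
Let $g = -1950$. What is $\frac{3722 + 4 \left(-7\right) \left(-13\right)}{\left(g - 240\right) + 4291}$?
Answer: $\frac{4086}{2101} \approx 1.9448$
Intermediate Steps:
$\frac{3722 + 4 \left(-7\right) \left(-13\right)}{\left(g - 240\right) + 4291} = \frac{3722 + 4 \left(-7\right) \left(-13\right)}{\left(-1950 - 240\right) + 4291} = \frac{3722 - -364}{\left(-1950 - 240\right) + 4291} = \frac{3722 + 364}{-2190 + 4291} = \frac{4086}{2101}$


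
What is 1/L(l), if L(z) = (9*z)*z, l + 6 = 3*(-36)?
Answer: 1/116964 ≈ 8.5496e-6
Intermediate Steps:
l = -114 (l = -6 + 3*(-36) = -6 - 108 = -114)
L(z) = 9*z²
1/L(l) = 1/(9*(-114)²) = 1/(9*12996) = 1/116964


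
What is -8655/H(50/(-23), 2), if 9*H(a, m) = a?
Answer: 358317/10 ≈ 35832.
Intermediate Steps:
H(a, m) = a/9
-8655/H(50/(-23), 2) = -8655/((50/(-23))/9) = -8655/((50*(-1/23))/9) = -8655/((1/9)*(-50/23)) = -8655/(-50/207) = -8655*(-207/50) = 358317/10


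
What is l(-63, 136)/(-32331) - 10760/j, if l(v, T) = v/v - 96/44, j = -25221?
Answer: 98128847/229990299 ≈ 0.42667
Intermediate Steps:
l(v, T) = -13/11 (l(v, T) = 1 - 96*1/44 = 1 - 24/11 = -13/11)
l(-63, 136)/(-32331) - 10760/j = -13/11/(-32331) - 10760/(-25221) = -13/11*(-1/32331) - 10760*(-1/25221) = 1/27357 + 10760/25221 = 98128847/229990299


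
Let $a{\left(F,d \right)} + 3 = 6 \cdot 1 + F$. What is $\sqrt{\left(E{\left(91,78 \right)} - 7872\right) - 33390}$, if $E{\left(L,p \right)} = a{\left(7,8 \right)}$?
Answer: $2 i \sqrt{10313} \approx 203.11 i$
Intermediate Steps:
$a{\left(F,d \right)} = 3 + F$ ($a{\left(F,d \right)} = -3 + \left(6 \cdot 1 + F\right) = -3 + \left(6 + F\right) = 3 + F$)
$E{\left(L,p \right)} = 10$ ($E{\left(L,p \right)} = 3 + 7 = 10$)
$\sqrt{\left(E{\left(91,78 \right)} - 7872\right) - 33390} = \sqrt{\left(10 - 7872\right) - 33390} = \sqrt{-7862 - 33390} = \sqrt{-41252} = 2 i \sqrt{10313}$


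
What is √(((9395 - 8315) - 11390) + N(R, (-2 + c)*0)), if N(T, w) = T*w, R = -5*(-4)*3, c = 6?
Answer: I*√10310 ≈ 101.54*I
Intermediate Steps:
R = 60 (R = 20*3 = 60)
√(((9395 - 8315) - 11390) + N(R, (-2 + c)*0)) = √(((9395 - 8315) - 11390) + 60*((-2 + 6)*0)) = √((1080 - 11390) + 60*(4*0)) = √(-10310 + 60*0) = √(-10310 + 0) = √(-10310) = I*√10310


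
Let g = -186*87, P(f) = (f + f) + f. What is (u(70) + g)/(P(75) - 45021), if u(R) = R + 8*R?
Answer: 1296/3733 ≈ 0.34717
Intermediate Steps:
P(f) = 3*f (P(f) = 2*f + f = 3*f)
u(R) = 9*R
g = -16182
(u(70) + g)/(P(75) - 45021) = (9*70 - 16182)/(3*75 - 45021) = (630 - 16182)/(225 - 45021) = -15552/(-44796) = -15552*(-1/44796) = 1296/3733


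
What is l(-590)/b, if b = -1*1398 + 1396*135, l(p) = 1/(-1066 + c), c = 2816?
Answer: 1/327358500 ≈ 3.0548e-9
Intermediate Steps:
l(p) = 1/1750 (l(p) = 1/(-1066 + 2816) = 1/1750)
b = 187062 (b = -1398 + 188460 = 187062)
l(-590)/b = (1/1750)/187062 = (1/1750)*(1/187062) = 1/327358500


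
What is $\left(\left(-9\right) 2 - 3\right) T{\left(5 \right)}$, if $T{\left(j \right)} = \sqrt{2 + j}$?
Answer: $- 21 \sqrt{7} \approx -55.561$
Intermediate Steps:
$\left(\left(-9\right) 2 - 3\right) T{\left(5 \right)} = \left(\left(-9\right) 2 - 3\right) \sqrt{2 + 5} = \left(-18 - 3\right) \sqrt{7} = - 21 \sqrt{7}$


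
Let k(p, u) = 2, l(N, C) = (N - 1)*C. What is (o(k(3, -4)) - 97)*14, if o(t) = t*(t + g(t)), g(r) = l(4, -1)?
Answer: -1386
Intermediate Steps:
l(N, C) = C*(-1 + N) (l(N, C) = (-1 + N)*C = C*(-1 + N))
g(r) = -3 (g(r) = -(-1 + 4) = -1*3 = -3)
o(t) = t*(-3 + t) (o(t) = t*(t - 3) = t*(-3 + t))
(o(k(3, -4)) - 97)*14 = (2*(-3 + 2) - 97)*14 = (2*(-1) - 97)*14 = (-2 - 97)*14 = -99*14 = -1386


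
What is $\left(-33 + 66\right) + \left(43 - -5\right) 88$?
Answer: $4257$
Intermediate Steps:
$\left(-33 + 66\right) + \left(43 - -5\right) 88 = 33 + \left(43 + 5\right) 88 = 33 + 48 \cdot 88 = 33 + 4224 = 4257$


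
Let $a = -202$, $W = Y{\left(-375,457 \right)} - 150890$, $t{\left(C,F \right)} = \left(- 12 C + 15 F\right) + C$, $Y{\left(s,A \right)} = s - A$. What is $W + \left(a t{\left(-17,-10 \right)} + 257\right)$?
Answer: $-158939$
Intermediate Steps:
$t{\left(C,F \right)} = - 11 C + 15 F$
$W = -151722$ ($W = \left(-375 - 457\right) - 150890 = -832 - 150890 = -151722$)
$W + \left(a t{\left(-17,-10 \right)} + 257\right) = -151722 + \left(- 202 \left(\left(-11\right) \left(-17\right) + 15 \left(-10\right)\right) + 257\right) = -151722 + \left(- 202 \left(187 - 150\right) + 257\right) = -151722 + \left(\left(-202\right) 37 + 257\right) = -151722 + \left(-7474 + 257\right) = -151722 - 7217 = -158939$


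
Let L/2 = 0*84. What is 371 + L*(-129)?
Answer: 371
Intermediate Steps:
L = 0 (L = 2*(0*84) = 2*0 = 0)
371 + L*(-129) = 371 + 0*(-129) = 371 + 0 = 371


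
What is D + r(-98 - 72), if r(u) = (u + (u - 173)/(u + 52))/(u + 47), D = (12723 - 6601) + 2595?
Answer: 126538255/14514 ≈ 8718.4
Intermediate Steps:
D = 8717 (D = 6122 + 2595 = 8717)
r(u) = (u + (-173 + u)/(52 + u))/(47 + u)
D + r(-98 - 72) = 8717 + (-173 + (-98 - 72)² + 53*(-98 - 72))/(2444 + (-98 - 72)² + 99*(-98 - 72)) = 8717 + (-173 + (-170)² + 53*(-170))/(2444 + (-170)² + 99*(-170)) = 8717 + (-173 + 28900 - 9010)/(2444 + 28900 - 16830) = 8717 + 19717/14514 = 126538255/14514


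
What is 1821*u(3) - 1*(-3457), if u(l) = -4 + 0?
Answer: -3827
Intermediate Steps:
u(l) = -4
1821*u(3) - 1*(-3457) = 1821*(-4) - 1*(-3457) = -7284 + 3457 = -3827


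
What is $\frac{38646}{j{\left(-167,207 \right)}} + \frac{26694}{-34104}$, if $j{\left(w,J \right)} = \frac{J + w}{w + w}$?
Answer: $- \frac{9170988567}{28420} \approx -3.227 \cdot 10^{5}$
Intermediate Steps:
$j{\left(w,J \right)} = \frac{J + w}{2 w}$
$\frac{38646}{j{\left(-167,207 \right)}} + \frac{26694}{-34104} = \frac{38646}{\frac{1}{2} \frac{1}{-167} \left(207 - 167\right)} + \frac{26694}{-34104} = \frac{38646}{\frac{1}{2} \left(- \frac{1}{167}\right) 40} + 26694 \left(- \frac{1}{34104}\right) = \frac{38646}{- \frac{20}{167}} - \frac{4449}{5684} = 38646 \left(- \frac{167}{20}\right) - \frac{4449}{5684} = - \frac{3226941}{10} - \frac{4449}{5684} = - \frac{9170988567}{28420}$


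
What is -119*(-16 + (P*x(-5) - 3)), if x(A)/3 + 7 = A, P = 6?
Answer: 27965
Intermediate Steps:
x(A) = -21 + 3*A
-119*(-16 + (P*x(-5) - 3)) = -119*(-16 + (6*(-21 + 3*(-5)) - 3)) = -119*(-16 + (6*(-21 - 15) - 3)) = -119*(-16 + (6*(-36) - 3)) = -119*(-16 + (-216 - 3)) = -119*(-16 - 219) = -119*(-235) = 27965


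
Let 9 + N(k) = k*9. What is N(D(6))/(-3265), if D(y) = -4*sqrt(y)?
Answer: 9/3265 + 36*sqrt(6)/3265 ≈ 0.029765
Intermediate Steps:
N(k) = -9 + 9*k (N(k) = -9 + k*9 = -9 + 9*k)
N(D(6))/(-3265) = (-9 + 9*(-4*sqrt(6)))/(-3265) = (-9 - 36*sqrt(6))*(-1/3265) = 9/3265 + 36*sqrt(6)/3265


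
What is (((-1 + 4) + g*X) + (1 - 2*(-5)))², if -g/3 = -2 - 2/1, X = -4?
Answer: 1156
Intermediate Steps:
g = 12 (g = -3*(-2 - 2/1) = -3*(-2 - 2*1) = -3*(-2 - 2) = -3*(-4) = 12)
(((-1 + 4) + g*X) + (1 - 2*(-5)))² = (((-1 + 4) + 12*(-4)) + (1 - 2*(-5)))² = ((3 - 48) + (1 + 10))² = (-45 + 11)² = (-34)² = 1156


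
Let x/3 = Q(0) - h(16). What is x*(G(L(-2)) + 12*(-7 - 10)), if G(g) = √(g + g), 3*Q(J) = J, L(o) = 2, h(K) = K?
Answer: 9696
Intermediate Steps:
Q(J) = J/3
x = -48 (x = 3*((⅓)*0 - 1*16) = 3*(0 - 16) = 3*(-16) = -48)
G(g) = √2*√g (G(g) = √(2*g) = √2*√g)
x*(G(L(-2)) + 12*(-7 - 10)) = -48*(√2*√2 + 12*(-7 - 10)) = -48*(2 + 12*(-17)) = -48*(2 - 204) = -48*(-202) = 9696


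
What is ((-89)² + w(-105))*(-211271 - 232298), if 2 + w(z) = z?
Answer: -3466048166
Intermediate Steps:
w(z) = -2 + z
((-89)² + w(-105))*(-211271 - 232298) = ((-89)² + (-2 - 105))*(-211271 - 232298) = (7921 - 107)*(-443569) = 7814*(-443569) = -3466048166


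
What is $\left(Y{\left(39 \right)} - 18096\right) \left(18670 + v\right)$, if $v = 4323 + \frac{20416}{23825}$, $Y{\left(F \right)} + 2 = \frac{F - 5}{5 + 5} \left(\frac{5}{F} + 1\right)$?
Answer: $- \frac{644312586472014}{1548625} \approx -4.1605 \cdot 10^{8}$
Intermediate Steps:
$Y{\left(F \right)} = -2 + \left(1 + \frac{5}{F}\right) \left(- \frac{1}{2} + \frac{F}{10}\right)$ ($Y{\left(F \right)} = -2 + \frac{F - 5}{5 + 5} \left(\frac{5}{F} + 1\right) = -2 + \frac{-5 + F}{10} \left(1 + \frac{5}{F}\right) = -2 + \left(-5 + F\right) \frac{1}{10} \left(1 + \frac{5}{F}\right) = -2 + \left(- \frac{1}{2} + \frac{F}{10}\right) \left(1 + \frac{5}{F}\right) = -2 + \left(1 + \frac{5}{F}\right) \left(- \frac{1}{2} + \frac{F}{10}\right)$)
$v = \frac{103015891}{23825}$ ($v = 4323 + 20416 \cdot \frac{1}{23825} = 4323 + \frac{20416}{23825} = \frac{103015891}{23825} \approx 4323.9$)
$\left(Y{\left(39 \right)} - 18096\right) \left(18670 + v\right) = \left(\frac{-25 + 39 \left(-20 + 39\right)}{10 \cdot 39} - 18096\right) \left(18670 + \frac{103015891}{23825}\right) = \left(\frac{1}{10} \cdot \frac{1}{39} \left(-25 + 39 \cdot 19\right) - 18096\right) \frac{547828641}{23825} = \left(\frac{1}{10} \cdot \frac{1}{39} \left(-25 + 741\right) - 18096\right) \frac{547828641}{23825} = \left(\frac{1}{10} \cdot \frac{1}{39} \cdot 716 - 18096\right) \frac{547828641}{23825} = \left(\frac{358}{195} - 18096\right) \frac{547828641}{23825} = \left(- \frac{3528362}{195}\right) \frac{547828641}{23825} = - \frac{644312586472014}{1548625}$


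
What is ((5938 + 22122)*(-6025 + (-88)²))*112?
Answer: 5402335680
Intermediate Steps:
((5938 + 22122)*(-6025 + (-88)²))*112 = (28060*(-6025 + 7744))*112 = (28060*1719)*112 = 48235140*112 = 5402335680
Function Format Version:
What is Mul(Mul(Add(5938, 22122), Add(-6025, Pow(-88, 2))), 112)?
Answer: 5402335680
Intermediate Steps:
Mul(Mul(Add(5938, 22122), Add(-6025, Pow(-88, 2))), 112) = Mul(Mul(28060, Add(-6025, 7744)), 112) = Mul(Mul(28060, 1719), 112) = Mul(48235140, 112) = 5402335680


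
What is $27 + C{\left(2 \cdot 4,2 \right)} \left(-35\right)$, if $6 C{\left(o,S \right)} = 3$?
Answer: $\frac{19}{2} \approx 9.5$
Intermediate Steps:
$C{\left(o,S \right)} = \frac{1}{2}$ ($C{\left(o,S \right)} = \frac{1}{6} \cdot 3 = \frac{1}{2}$)
$27 + C{\left(2 \cdot 4,2 \right)} \left(-35\right) = 27 + \frac{1}{2} \left(-35\right) = 27 - \frac{35}{2} = \frac{19}{2}$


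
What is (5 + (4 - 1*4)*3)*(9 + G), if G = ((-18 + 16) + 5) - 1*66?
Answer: -270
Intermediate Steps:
G = -63 (G = (-2 + 5) - 66 = 3 - 66 = -63)
(5 + (4 - 1*4)*3)*(9 + G) = (5 + (4 - 1*4)*3)*(9 - 63) = (5 + (4 - 4)*3)*(-54) = (5 + 0*3)*(-54) = (5 + 0)*(-54) = 5*(-54) = -270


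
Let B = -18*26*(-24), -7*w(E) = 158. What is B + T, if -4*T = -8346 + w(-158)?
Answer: 93269/7 ≈ 13324.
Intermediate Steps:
w(E) = -158/7 (w(E) = -1/7*158 = -158/7)
B = 11232 (B = -468*(-24) = 11232)
T = 14645/7 (T = -(-8346 - 158/7)/4 = -1/4*(-58580/7) = 14645/7 ≈ 2092.1)
B + T = 11232 + 14645/7 = 93269/7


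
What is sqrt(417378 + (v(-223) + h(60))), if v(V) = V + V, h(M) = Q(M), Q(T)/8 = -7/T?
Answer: sqrt(93809490)/15 ≈ 645.70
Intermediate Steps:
Q(T) = -56/T (Q(T) = 8*(-7/T) = -56/T)
h(M) = -56/M
v(V) = 2*V
sqrt(417378 + (v(-223) + h(60))) = sqrt(417378 + (2*(-223) - 56/60)) = sqrt(417378 + (-446 - 56*1/60)) = sqrt(417378 + (-446 - 14/15)) = sqrt(417378 - 6704/15) = sqrt(6253966/15) = sqrt(93809490)/15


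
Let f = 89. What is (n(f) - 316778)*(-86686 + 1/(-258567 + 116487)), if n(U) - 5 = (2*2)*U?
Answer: 3897101531045377/142080 ≈ 2.7429e+10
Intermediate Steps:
n(U) = 5 + 4*U (n(U) = 5 + (2*2)*U = 5 + 4*U)
(n(f) - 316778)*(-86686 + 1/(-258567 + 116487)) = ((5 + 4*89) - 316778)*(-86686 + 1/(-258567 + 116487)) = ((5 + 356) - 316778)*(-86686 + 1/(-142080)) = (361 - 316778)*(-86686 - 1/142080) = -316417*(-12316346881/142080) = 3897101531045377/142080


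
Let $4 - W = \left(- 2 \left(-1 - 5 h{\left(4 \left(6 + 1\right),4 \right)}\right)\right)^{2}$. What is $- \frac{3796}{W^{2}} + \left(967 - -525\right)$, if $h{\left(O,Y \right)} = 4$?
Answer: $\frac{1155403851}{774400} \approx 1492.0$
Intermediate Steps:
$W = -1760$ ($W = 4 - \left(- 2 \left(-1 - 20\right)\right)^{2} = 4 - \left(\left(-2\right) \left(-21\right)\right)^{2} = 4 - 42^{2} = 4 - 1764 = -1760$)
$- \frac{3796}{W^{2}} + \left(967 - -525\right) = - \frac{3796}{\left(-1760\right)^{2}} + \left(967 - -525\right) = - \frac{3796}{3097600} + \left(967 + 525\right) = \left(-3796\right) \frac{1}{3097600} + 1492 = - \frac{949}{774400} + 1492 = \frac{1155403851}{774400}$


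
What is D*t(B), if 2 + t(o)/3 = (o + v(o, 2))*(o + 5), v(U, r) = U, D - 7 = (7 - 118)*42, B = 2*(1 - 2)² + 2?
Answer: -977550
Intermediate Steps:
B = 4 (B = 2*(-1)² + 2 = 2*1 + 2 = 2 + 2 = 4)
D = -4655 (D = 7 + (7 - 118)*42 = 7 - 111*42 = 7 - 4662 = -4655)
t(o) = -6 + 6*o*(5 + o) (t(o) = -6 + 3*((o + o)*(o + 5)) = -6 + 3*((2*o)*(5 + o)) = -6 + 3*(2*o*(5 + o)) = -6 + 6*o*(5 + o))
D*t(B) = -4655*(-6 + 6*4² + 30*4) = -4655*(-6 + 6*16 + 120) = -4655*(-6 + 96 + 120) = -4655*210 = -977550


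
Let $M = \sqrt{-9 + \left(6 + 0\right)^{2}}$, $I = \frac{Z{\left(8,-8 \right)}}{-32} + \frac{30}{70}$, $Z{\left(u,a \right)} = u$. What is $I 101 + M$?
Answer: $\frac{505}{28} + 3 \sqrt{3} \approx 23.232$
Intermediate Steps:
$I = \frac{5}{28}$ ($I = \frac{8}{-32} + \frac{30}{70} = 8 \left(- \frac{1}{32}\right) + 30 \cdot \frac{1}{70} = - \frac{1}{4} + \frac{3}{7} = \frac{5}{28} \approx 0.17857$)
$M = 3 \sqrt{3}$ ($M = \sqrt{-9 + 6^{2}} = \sqrt{-9 + 36} = \sqrt{27} = 3 \sqrt{3} \approx 5.1962$)
$I 101 + M = \frac{5}{28} \cdot 101 + 3 \sqrt{3} = \frac{505}{28} + 3 \sqrt{3}$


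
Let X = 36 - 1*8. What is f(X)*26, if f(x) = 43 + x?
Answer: 1846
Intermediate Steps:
X = 28 (X = 36 - 8 = 28)
f(X)*26 = (43 + 28)*26 = 71*26 = 1846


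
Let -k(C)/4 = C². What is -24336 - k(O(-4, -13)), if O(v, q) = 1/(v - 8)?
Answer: -876095/36 ≈ -24336.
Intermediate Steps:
O(v, q) = 1/(-8 + v)
k(C) = -4*C²
-24336 - k(O(-4, -13)) = -24336 - (-4)*(1/(-8 - 4))² = -24336 - (-4)*(1/(-12))² = -24336 - (-4)*(-1/12)² = -24336 - (-4)/144 = -24336 - 1*(-1/36) = -24336 + 1/36 = -876095/36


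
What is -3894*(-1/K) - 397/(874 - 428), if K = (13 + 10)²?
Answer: 1526711/235934 ≈ 6.4709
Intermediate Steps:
K = 529 (K = 23² = 529)
-3894*(-1/K) - 397/(874 - 428) = -3894/((-1*529)) - 397/(874 - 428) = -3894/(-529) - 397/446 = -3894*(-1/529) - 397*1/446 = 3894/529 - 397/446 = 1526711/235934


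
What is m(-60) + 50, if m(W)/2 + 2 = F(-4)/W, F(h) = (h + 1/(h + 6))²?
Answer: 5471/120 ≈ 45.592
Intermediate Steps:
F(h) = (h + 1/(6 + h))²
m(W) = -4 + 49/(2*W) (m(W) = -4 + 2*(((1 + (-4)² + 6*(-4))²/(6 - 4)²)/W) = -4 + 2*(((1 + 16 - 24)²/2²)/W) = -4 + 2*(((¼)*(-7)²)/W) = -4 + 2*(((¼)*49)/W) = -4 + 2*(49/(4*W)) = -4 + 49/(2*W))
m(-60) + 50 = (-4 + (49/2)/(-60)) + 50 = (-4 + (49/2)*(-1/60)) + 50 = (-4 - 49/120) + 50 = -529/120 + 50 = 5471/120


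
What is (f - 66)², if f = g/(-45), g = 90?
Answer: 4624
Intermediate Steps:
f = -2 (f = 90/(-45) = 90*(-1/45) = -2)
(f - 66)² = (-2 - 66)² = (-68)² = 4624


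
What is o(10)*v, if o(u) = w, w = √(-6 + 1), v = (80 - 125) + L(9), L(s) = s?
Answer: -36*I*√5 ≈ -80.498*I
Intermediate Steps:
v = -36 (v = (80 - 125) + 9 = -45 + 9 = -36)
w = I*√5 (w = √(-5) = I*√5 ≈ 2.2361*I)
o(u) = I*√5
o(10)*v = (I*√5)*(-36) = -36*I*√5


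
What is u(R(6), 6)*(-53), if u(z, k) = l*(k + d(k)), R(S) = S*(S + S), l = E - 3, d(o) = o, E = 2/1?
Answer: 636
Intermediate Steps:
E = 2 (E = 2*1 = 2)
l = -1 (l = 2 - 3 = -1)
R(S) = 2*S² (R(S) = S*(2*S) = 2*S²)
u(z, k) = -2*k (u(z, k) = -(k + k) = -2*k)
u(R(6), 6)*(-53) = -2*6*(-53) = -12*(-53) = 636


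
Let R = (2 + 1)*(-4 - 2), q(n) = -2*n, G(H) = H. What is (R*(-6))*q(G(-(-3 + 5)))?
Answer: 432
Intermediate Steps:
R = -18 (R = 3*(-6) = -18)
(R*(-6))*q(G(-(-3 + 5))) = (-18*(-6))*(-(-2)*(-3 + 5)) = 108*(-(-2)*2) = 108*(-2*(-2)) = 108*4 = 432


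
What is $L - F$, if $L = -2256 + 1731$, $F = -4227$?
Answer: $3702$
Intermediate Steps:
$L = -525$
$L - F = -525 - -4227 = -525 + 4227 = 3702$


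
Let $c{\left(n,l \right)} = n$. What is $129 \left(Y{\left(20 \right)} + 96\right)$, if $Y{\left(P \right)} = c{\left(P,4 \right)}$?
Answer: $14964$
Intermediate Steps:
$Y{\left(P \right)} = P$
$129 \left(Y{\left(20 \right)} + 96\right) = 129 \left(20 + 96\right) = 129 \cdot 116 = 14964$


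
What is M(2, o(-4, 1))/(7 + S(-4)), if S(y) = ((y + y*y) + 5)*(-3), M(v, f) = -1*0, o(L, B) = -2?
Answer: 0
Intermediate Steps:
M(v, f) = 0
S(y) = -15 - 3*y - 3*y**2 (S(y) = ((y + y**2) + 5)*(-3) = (5 + y + y**2)*(-3) = -15 - 3*y - 3*y**2)
M(2, o(-4, 1))/(7 + S(-4)) = 0/(7 + (-15 - 3*(-4) - 3*(-4)**2)) = 0/(7 + (-15 + 12 - 3*16)) = 0/(7 + (-15 + 12 - 48)) = 0/(7 - 51) = 0/(-44) = -1/44*0 = 0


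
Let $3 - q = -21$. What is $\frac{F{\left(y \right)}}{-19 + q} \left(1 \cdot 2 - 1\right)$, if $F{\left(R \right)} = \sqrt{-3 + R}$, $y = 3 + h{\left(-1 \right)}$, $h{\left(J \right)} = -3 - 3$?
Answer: $\frac{i \sqrt{6}}{5} \approx 0.4899 i$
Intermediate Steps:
$h{\left(J \right)} = -6$
$q = 24$ ($q = 3 - -21 = 3 + 21 = 24$)
$y = -3$ ($y = 3 - 6 = -3$)
$\frac{F{\left(y \right)}}{-19 + q} \left(1 \cdot 2 - 1\right) = \frac{\sqrt{-3 - 3}}{-19 + 24} \left(1 \cdot 2 - 1\right) = \frac{\sqrt{-6}}{5} \left(2 - 1\right) = i \sqrt{6} \cdot \frac{1}{5} \cdot 1 = \frac{i \sqrt{6}}{5} \cdot 1 = \frac{i \sqrt{6}}{5}$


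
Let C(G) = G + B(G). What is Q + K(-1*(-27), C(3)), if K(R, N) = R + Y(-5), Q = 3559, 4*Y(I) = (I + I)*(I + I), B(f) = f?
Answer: 3611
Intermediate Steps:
Y(I) = I² (Y(I) = ((I + I)*(I + I))/4 = ((2*I)*(2*I))/4 = (4*I²)/4 = I²)
C(G) = 2*G (C(G) = G + G = 2*G)
K(R, N) = 25 + R (K(R, N) = R + (-5)² = R + 25 = 25 + R)
Q + K(-1*(-27), C(3)) = 3559 + (25 - 1*(-27)) = 3559 + (25 + 27) = 3559 + 52 = 3611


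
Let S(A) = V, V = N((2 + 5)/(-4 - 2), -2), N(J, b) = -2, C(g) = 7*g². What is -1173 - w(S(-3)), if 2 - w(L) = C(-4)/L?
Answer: -1231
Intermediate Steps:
V = -2
S(A) = -2
w(L) = 2 - 112/L (w(L) = 2 - 7*(-4)²/L = 2 - 7*16/L = 2 - 112/L)
-1173 - w(S(-3)) = -1173 - (2 - 112/(-2)) = -1173 - (2 - 112*(-½)) = -1173 - (2 + 56) = -1173 - 1*58 = -1173 - 58 = -1231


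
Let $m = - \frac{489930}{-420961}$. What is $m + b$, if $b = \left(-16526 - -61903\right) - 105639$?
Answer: $- \frac{25367461852}{420961} \approx -60261.0$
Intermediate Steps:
$b = -60262$ ($b = \left(-16526 + 61903\right) - 105639 = 45377 - 105639 = -60262$)
$m = \frac{489930}{420961}$ ($m = \left(-489930\right) \left(- \frac{1}{420961}\right) = \frac{489930}{420961} \approx 1.1638$)
$m + b = \frac{489930}{420961} - 60262 = - \frac{25367461852}{420961}$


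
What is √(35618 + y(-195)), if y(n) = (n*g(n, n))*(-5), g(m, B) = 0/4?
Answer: √35618 ≈ 188.73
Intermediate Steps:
g(m, B) = 0 (g(m, B) = 0*(¼) = 0)
y(n) = 0 (y(n) = (n*0)*(-5) = 0*(-5) = 0)
√(35618 + y(-195)) = √(35618 + 0) = √35618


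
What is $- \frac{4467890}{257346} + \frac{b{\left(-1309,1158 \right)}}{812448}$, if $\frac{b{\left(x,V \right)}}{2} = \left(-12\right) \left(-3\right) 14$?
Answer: $- \frac{1800430997}{103710438} \approx -17.36$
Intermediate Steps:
$b{\left(x,V \right)} = 1008$ ($b{\left(x,V \right)} = 2 \left(-12\right) \left(-3\right) 14 = 2 \cdot 36 \cdot 14 = 2 \cdot 504 = 1008$)
$- \frac{4467890}{257346} + \frac{b{\left(-1309,1158 \right)}}{812448} = - \frac{4467890}{257346} + \frac{1008}{812448} = \left(-4467890\right) \frac{1}{257346} + 1008 \cdot \frac{1}{812448} = - \frac{2233945}{128673} + \frac{1}{806} = - \frac{1800430997}{103710438}$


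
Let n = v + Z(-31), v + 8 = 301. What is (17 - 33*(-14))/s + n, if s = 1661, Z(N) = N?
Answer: 435661/1661 ≈ 262.29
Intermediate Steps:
v = 293 (v = -8 + 301 = 293)
n = 262 (n = 293 - 31 = 262)
(17 - 33*(-14))/s + n = (17 - 33*(-14))/1661 + 262 = (17 + 462)*(1/1661) + 262 = 479*(1/1661) + 262 = 479/1661 + 262 = 435661/1661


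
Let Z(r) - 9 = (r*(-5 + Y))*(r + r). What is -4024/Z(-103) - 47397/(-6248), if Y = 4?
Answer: 1030384925/132513832 ≈ 7.7757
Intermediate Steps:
Z(r) = 9 - 2*r² (Z(r) = 9 + (r*(-5 + 4))*(r + r) = 9 + (r*(-1))*(2*r) = 9 + (-r)*(2*r) = 9 - 2*r²)
-4024/Z(-103) - 47397/(-6248) = -4024/(9 - 2*(-103)²) - 47397/(-6248) = -4024/(9 - 2*10609) - 47397*(-1/6248) = -4024/(9 - 21218) + 47397/6248 = -4024/(-21209) + 47397/6248 = -4024*(-1/21209) + 47397/6248 = 4024/21209 + 47397/6248 = 1030384925/132513832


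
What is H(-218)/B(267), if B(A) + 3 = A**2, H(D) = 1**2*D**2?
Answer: 2/3 ≈ 0.66667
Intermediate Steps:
H(D) = D**2 (H(D) = 1*D**2 = D**2)
B(A) = -3 + A**2
H(-218)/B(267) = (-218)**2/(-3 + 267**2) = 47524/(-3 + 71289) = 47524/71286 = 47524*(1/71286) = 2/3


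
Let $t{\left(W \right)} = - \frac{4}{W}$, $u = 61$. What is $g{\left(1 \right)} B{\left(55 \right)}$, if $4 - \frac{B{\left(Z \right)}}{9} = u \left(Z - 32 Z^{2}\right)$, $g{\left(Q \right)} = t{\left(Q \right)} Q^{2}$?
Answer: $-212452164$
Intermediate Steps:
$g{\left(Q \right)} = - 4 Q$ ($g{\left(Q \right)} = - \frac{4}{Q} Q^{2} = - 4 Q$)
$B{\left(Z \right)} = 36 - 549 Z + 17568 Z^{2}$ ($B{\left(Z \right)} = 36 - 9 \cdot 61 \left(Z - 32 Z^{2}\right) = 36 - 9 \left(- 1952 Z^{2} + 61 Z\right) = 36 + \left(- 549 Z + 17568 Z^{2}\right) = 36 - 549 Z + 17568 Z^{2}$)
$g{\left(1 \right)} B{\left(55 \right)} = \left(-4\right) 1 \left(36 - 30195 + 17568 \cdot 55^{2}\right) = - 4 \left(36 - 30195 + 17568 \cdot 3025\right) = - 4 \left(36 - 30195 + 53143200\right) = \left(-4\right) 53113041 = -212452164$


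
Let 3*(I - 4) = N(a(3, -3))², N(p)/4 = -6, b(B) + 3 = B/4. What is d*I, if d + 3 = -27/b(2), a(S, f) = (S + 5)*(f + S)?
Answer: 7644/5 ≈ 1528.8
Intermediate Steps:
b(B) = -3 + B/4
a(S, f) = (5 + S)*(S + f)
N(p) = -24 (N(p) = 4*(-6) = -24)
d = 39/5 (d = -3 - 27/(-3 + (¼)*2) = -3 - 27/(-3 + ½) = -3 - 27/(-5/2) = -3 - 27*(-⅖) = -3 + 54/5 = 39/5 ≈ 7.8000)
I = 196 (I = 4 + (⅓)*(-24)² = 4 + (⅓)*576 = 4 + 192 = 196)
d*I = (39/5)*196 = 7644/5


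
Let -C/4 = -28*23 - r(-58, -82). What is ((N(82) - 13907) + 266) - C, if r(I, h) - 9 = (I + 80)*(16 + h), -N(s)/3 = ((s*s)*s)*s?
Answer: -135646973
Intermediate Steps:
N(s) = -3*s⁴ (N(s) = -3*(s*s)*s*s = -3*s²*s*s = -3*s³*s = -3*s⁴)
r(I, h) = 9 + (16 + h)*(80 + I) (r(I, h) = 9 + (I + 80)*(16 + h) = 9 + (80 + I)*(16 + h) = 9 + (16 + h)*(80 + I))
C = -3196 (C = -4*(-28*23 - (1289 + 16*(-58) + 80*(-82) - 58*(-82))) = -4*(-644 - (1289 - 928 - 6560 + 4756)) = -4*(-644 - 1*(-1443)) = -4*(-644 + 1443) = -4*799 = -3196)
((N(82) - 13907) + 266) - C = ((-3*82⁴ - 13907) + 266) - 1*(-3196) = ((-3*45212176 - 13907) + 266) + 3196 = ((-135636528 - 13907) + 266) + 3196 = (-135650435 + 266) + 3196 = -135650169 + 3196 = -135646973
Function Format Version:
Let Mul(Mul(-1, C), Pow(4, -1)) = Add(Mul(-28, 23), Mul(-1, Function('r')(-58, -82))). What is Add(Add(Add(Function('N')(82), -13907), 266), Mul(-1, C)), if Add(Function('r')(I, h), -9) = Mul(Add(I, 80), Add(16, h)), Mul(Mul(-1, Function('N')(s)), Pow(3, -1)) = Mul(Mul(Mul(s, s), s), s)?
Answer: -135646973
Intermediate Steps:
Function('N')(s) = Mul(-3, Pow(s, 4)) (Function('N')(s) = Mul(-3, Mul(Mul(Mul(s, s), s), s)) = Mul(-3, Mul(Mul(Pow(s, 2), s), s)) = Mul(-3, Mul(Pow(s, 3), s)) = Mul(-3, Pow(s, 4)))
Function('r')(I, h) = Add(9, Mul(Add(16, h), Add(80, I))) (Function('r')(I, h) = Add(9, Mul(Add(I, 80), Add(16, h))) = Add(9, Mul(Add(80, I), Add(16, h))) = Add(9, Mul(Add(16, h), Add(80, I))))
C = -3196 (C = Mul(-4, Add(Mul(-28, 23), Mul(-1, Add(1289, Mul(16, -58), Mul(80, -82), Mul(-58, -82))))) = Mul(-4, Add(-644, Mul(-1, Add(1289, -928, -6560, 4756)))) = Mul(-4, Add(-644, Mul(-1, -1443))) = Mul(-4, Add(-644, 1443)) = Mul(-4, 799) = -3196)
Add(Add(Add(Function('N')(82), -13907), 266), Mul(-1, C)) = Add(Add(Add(Mul(-3, Pow(82, 4)), -13907), 266), Mul(-1, -3196)) = Add(Add(Add(Mul(-3, 45212176), -13907), 266), 3196) = Add(Add(Add(-135636528, -13907), 266), 3196) = Add(Add(-135650435, 266), 3196) = Add(-135650169, 3196) = -135646973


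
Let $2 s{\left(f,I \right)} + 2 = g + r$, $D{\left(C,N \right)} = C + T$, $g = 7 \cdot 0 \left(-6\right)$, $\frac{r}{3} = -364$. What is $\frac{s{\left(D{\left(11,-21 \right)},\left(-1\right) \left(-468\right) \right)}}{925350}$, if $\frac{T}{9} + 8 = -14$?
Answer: $- \frac{547}{925350} \approx -0.00059113$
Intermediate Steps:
$T = -198$ ($T = -72 + 9 \left(-14\right) = -72 - 126 = -198$)
$r = -1092$ ($r = 3 \left(-364\right) = -1092$)
$g = 0$ ($g = 0 \left(-6\right) = 0$)
$D{\left(C,N \right)} = -198 + C$ ($D{\left(C,N \right)} = C - 198 = -198 + C$)
$s{\left(f,I \right)} = -547$ ($s{\left(f,I \right)} = -1 + \frac{0 - 1092}{2} = -1 + \frac{1}{2} \left(-1092\right) = -1 - 546 = -547$)
$\frac{s{\left(D{\left(11,-21 \right)},\left(-1\right) \left(-468\right) \right)}}{925350} = - \frac{547}{925350}$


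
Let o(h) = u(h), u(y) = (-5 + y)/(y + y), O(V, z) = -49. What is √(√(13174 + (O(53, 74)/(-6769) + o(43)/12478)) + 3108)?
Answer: √(836682782504593784592 + 518847718*√3546481680499458830394)/518847718 ≈ 56.770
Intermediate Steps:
u(y) = (-5 + y)/(2*y) (u(y) = (-5 + y)/((2*y)) = (-5 + y)*(1/(2*y)) = (-5 + y)/(2*y))
o(h) = (-5 + h)/(2*h)
√(√(13174 + (O(53, 74)/(-6769) + o(43)/12478)) + 3108) = √(√(13174 + (-49/(-6769) + ((½)*(-5 + 43)/43)/12478)) + 3108) = √(√(13174 + (-49*(-1/6769) + ((½)*(1/43)*38)*(1/12478))) + 3108) = √(√(13174 + (7/967 + (19/43)*(1/12478))) + 3108) = √(√(13174 + (7/967 + 19/536554)) + 3108) = √(√(13174 + 3774251/518847718) + 3108) = √(√(6835303611183/518847718) + 3108) = √(√3546481680499458830394/518847718 + 3108) = √(3108 + √3546481680499458830394/518847718)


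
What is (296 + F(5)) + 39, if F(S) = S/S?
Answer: 336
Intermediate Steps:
F(S) = 1
(296 + F(5)) + 39 = (296 + 1) + 39 = 297 + 39 = 336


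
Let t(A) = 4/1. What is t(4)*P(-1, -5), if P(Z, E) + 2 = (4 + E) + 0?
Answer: -12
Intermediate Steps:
t(A) = 4 (t(A) = 4*1 = 4)
P(Z, E) = 2 + E (P(Z, E) = -2 + ((4 + E) + 0) = -2 + (4 + E) = 2 + E)
t(4)*P(-1, -5) = 4*(2 - 5) = 4*(-3) = -12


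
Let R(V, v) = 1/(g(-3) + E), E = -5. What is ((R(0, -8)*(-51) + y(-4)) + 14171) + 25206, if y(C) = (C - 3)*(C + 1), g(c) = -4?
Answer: 118211/3 ≈ 39404.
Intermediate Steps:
y(C) = (1 + C)*(-3 + C) (y(C) = (-3 + C)*(1 + C) = (1 + C)*(-3 + C))
R(V, v) = -1/9 (R(V, v) = 1/(-4 - 5) = 1/(-9) = -1/9)
((R(0, -8)*(-51) + y(-4)) + 14171) + 25206 = ((-1/9*(-51) + (-3 + (-4)**2 - 2*(-4))) + 14171) + 25206 = ((17/3 + (-3 + 16 + 8)) + 14171) + 25206 = ((17/3 + 21) + 14171) + 25206 = (80/3 + 14171) + 25206 = 42593/3 + 25206 = 118211/3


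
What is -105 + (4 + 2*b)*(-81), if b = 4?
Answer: -1077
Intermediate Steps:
-105 + (4 + 2*b)*(-81) = -105 + (4 + 2*4)*(-81) = -105 + (4 + 8)*(-81) = -105 + 12*(-81) = -105 - 972 = -1077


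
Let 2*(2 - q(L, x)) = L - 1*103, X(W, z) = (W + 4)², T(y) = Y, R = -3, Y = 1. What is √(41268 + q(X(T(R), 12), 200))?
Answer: √41309 ≈ 203.25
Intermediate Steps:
T(y) = 1
X(W, z) = (4 + W)²
q(L, x) = 107/2 - L/2 (q(L, x) = 2 - (L - 1*103)/2 = 2 - (L - 103)/2 = 2 - (-103 + L)/2 = 2 + (103/2 - L/2) = 107/2 - L/2)
√(41268 + q(X(T(R), 12), 200)) = √(41268 + (107/2 - (4 + 1)²/2)) = √(41268 + (107/2 - ½*5²)) = √(41268 + (107/2 - ½*25)) = √(41268 + (107/2 - 25/2)) = √(41268 + 41) = √41309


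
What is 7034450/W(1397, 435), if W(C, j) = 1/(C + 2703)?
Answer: 28841245000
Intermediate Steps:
W(C, j) = 1/(2703 + C)
7034450/W(1397, 435) = 7034450/(1/(2703 + 1397)) = 7034450/(1/4100) = 7034450*4100 = 28841245000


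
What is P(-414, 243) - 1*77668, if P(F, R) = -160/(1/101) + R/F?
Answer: -4316115/46 ≈ -93829.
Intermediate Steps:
P(F, R) = -16160 + R/F (P(F, R) = -160/1/101 + R/F = -160*101 + R/F = -16160 + R/F)
P(-414, 243) - 1*77668 = (-16160 + 243/(-414)) - 1*77668 = (-16160 + 243*(-1/414)) - 77668 = (-16160 - 27/46) - 77668 = -743387/46 - 77668 = -4316115/46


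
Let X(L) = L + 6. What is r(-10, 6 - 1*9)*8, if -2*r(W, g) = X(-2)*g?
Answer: 48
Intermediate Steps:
X(L) = 6 + L
r(W, g) = -2*g (r(W, g) = -(6 - 2)*g/2 = -2*g)
r(-10, 6 - 1*9)*8 = -2*(6 - 1*9)*8 = -2*(6 - 9)*8 = -2*(-3)*8 = 6*8 = 48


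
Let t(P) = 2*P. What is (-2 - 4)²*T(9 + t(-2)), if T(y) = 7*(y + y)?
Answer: 2520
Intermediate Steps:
T(y) = 14*y (T(y) = 7*(2*y) = 14*y)
(-2 - 4)²*T(9 + t(-2)) = (-2 - 4)²*(14*(9 + 2*(-2))) = (-6)²*(14*(9 - 4)) = 36*(14*5) = 36*70 = 2520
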